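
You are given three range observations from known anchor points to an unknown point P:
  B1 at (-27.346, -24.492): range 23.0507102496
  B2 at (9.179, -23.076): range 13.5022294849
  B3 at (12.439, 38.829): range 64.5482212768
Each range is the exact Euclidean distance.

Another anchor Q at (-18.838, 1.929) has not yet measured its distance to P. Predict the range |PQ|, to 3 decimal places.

eq1: (x + 27.346)² + (y + 24.492)² = 23.0507102496²
eq2: (x − 9.179)² + (y + 23.076)² = 13.5022294849²
eq3: (x − 12.439)² + (y − 38.829)² = 64.5482212768²
eq2−eq3, eq2−eq1 (x²,y² cancel):
  6.520·x + 123.810·y = -2938.498524
  -73.050·x − 2.832·y = 381.880921
det = 6.520·-2.832 − 123.810·-73.050 = 9025.855860
x = (-2938.498524·-2.832 − 123.810·381.880921) / 9025.855860 = -4.316361
y = (6.520·381.880921 − -2938.498524·-73.050) / 9025.855860 = -23.506630
|P − Q| = √((-4.316361 − -18.838)² + (-23.506630 − 1.929)²) = 29.289064

29.289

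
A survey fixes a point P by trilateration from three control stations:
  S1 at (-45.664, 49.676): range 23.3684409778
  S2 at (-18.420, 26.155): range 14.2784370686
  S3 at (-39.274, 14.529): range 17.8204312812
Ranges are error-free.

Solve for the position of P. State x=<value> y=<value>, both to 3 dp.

eq1: (x + 45.664)² + (y − 49.676)² = 23.3684409778²
eq2: (x + 18.420)² + (y − 26.155)² = 14.2784370686²
eq3: (x + 39.274)² + (y − 14.529)² = 17.8204312812²
eq2−eq1, eq2−eq3 (x²,y² cancel):
  -54.488·x + 47.042·y = 3187.315178
  -41.708·x − 23.252·y = 616.464486
det = -54.488·-23.252 − 47.042·-41.708 = 3228.982712
x = (3187.315178·-23.252 − 47.042·616.464486) / 3228.982712 = -31.933022
y = (-54.488·616.464486 − 3187.315178·-41.708) / 3228.982712 = 30.767159

x=-31.933 y=30.767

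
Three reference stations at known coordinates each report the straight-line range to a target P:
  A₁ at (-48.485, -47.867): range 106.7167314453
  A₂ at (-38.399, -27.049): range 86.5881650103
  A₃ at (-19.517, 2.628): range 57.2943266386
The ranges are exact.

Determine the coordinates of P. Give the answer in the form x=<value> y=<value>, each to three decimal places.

x=35.784 y=17.610

eq1: (x + 48.485)² + (y + 47.867)² = 106.7167314453²
eq2: (x + 38.399)² + (y + 27.049)² = 86.5881650103²
eq3: (x + 19.517)² + (y − 2.628)² = 57.2943266386²
eq2−eq1, eq2−eq3 (x²,y² cancel):
  -20.172·x − 41.636·y = -1455.037139
  37.764·x + 59.354·y = 2396.558526
det = -20.172·59.354 − -41.636·37.764 = 375.053016
x = (-1455.037139·59.354 − -41.636·2396.558526) / 375.053016 = 35.783838
y = (-20.172·2396.558526 − -1455.037139·37.764) / 375.053016 = 17.609894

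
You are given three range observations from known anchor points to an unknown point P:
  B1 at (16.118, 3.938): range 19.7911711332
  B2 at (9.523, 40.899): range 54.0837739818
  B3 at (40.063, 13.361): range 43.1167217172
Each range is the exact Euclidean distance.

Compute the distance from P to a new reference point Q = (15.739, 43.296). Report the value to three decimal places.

eq1: (x − 16.118)² + (y − 3.938)² = 19.7911711332²
eq2: (x − 9.523)² + (y − 40.899)² = 54.0837739818²
eq3: (x − 40.063)² + (y − 13.361)² = 43.1167217172²
eq2−eq3, eq2−eq1 (x²,y² cancel):
  61.080·x − 55.076·y = 1086.147476
  13.190·x − 73.922·y = 1045.246191
det = 61.080·-73.922 − -55.076·13.190 = -3788.703320
x = (1086.147476·-73.922 − -55.076·1045.246191) / -3788.703320 = 5.997359
y = (61.080·1045.246191 − 1086.147476·13.190) / -3788.703320 = -13.069736
|P − Q| = √((5.997359 − 15.739)² + (-13.069736 − 43.296)²) = 57.201362

57.201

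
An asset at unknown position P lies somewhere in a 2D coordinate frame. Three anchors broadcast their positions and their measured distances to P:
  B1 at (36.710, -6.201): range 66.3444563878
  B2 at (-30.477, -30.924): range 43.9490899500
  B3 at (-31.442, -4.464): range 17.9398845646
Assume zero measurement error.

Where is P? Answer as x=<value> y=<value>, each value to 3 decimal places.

eq1: (x − 36.710)² + (y + 6.201)² = 66.3444563878²
eq2: (x + 30.477)² + (y + 30.924)² = 43.9490899500²
eq3: (x + 31.442)² + (y + 4.464)² = 17.9398845646²
eq3−eq1, eq3−eq2 (x²,y² cancel):
  136.304·x − 3.474·y = -3702.197594
  1.930·x − 52.920·y = -733.068404
det = 136.304·-52.920 − -3.474·1.930 = -7206.502860
x = (-3702.197594·-52.920 − -3.474·-733.068404) / -7206.502860 = -26.833212
y = (136.304·-733.068404 − -3702.197594·1.930) / -7206.502860 = 12.873778

x=-26.833 y=12.874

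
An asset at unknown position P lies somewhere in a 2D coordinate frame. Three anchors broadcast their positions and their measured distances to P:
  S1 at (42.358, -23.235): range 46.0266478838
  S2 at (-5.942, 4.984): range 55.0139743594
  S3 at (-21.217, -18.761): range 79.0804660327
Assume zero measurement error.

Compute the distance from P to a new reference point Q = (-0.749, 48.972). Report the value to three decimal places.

53.801

eq1: (x − 42.358)² + (y + 23.235)² = 46.0266478838²
eq2: (x + 5.942)² + (y − 4.984)² = 55.0139743594²
eq3: (x + 21.217)² + (y + 18.761)² = 79.0804660327²
eq3−eq1, eq3−eq2 (x²,y² cancel):
  127.150·x − 8.948·y = 5667.196972
  30.550·x + 47.490·y = 2485.194143
det = 127.150·47.490 − -8.948·30.550 = 6311.714900
x = (5667.196972·47.490 − -8.948·2485.194143) / 6311.714900 = 46.163793
y = (127.150·2485.194143 − 5667.196972·30.550) / 6311.714900 = 22.634034
|P − Q| = √((46.163793 − -0.749)² + (22.634034 − 48.972)²) = 53.800545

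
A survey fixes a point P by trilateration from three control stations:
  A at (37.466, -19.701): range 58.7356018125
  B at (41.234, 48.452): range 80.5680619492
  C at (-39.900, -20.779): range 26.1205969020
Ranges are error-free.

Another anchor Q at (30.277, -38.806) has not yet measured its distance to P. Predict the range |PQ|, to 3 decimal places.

eq1: (x − 37.466)² + (y + 19.701)² = 58.7356018125²
eq2: (x − 41.234)² + (y − 48.452)² = 80.5680619492²
eq3: (x + 39.900)² + (y + 20.779)² = 26.1205969020²
eq3−eq2, eq3−eq1 (x²,y² cancel):
  162.268·x + 138.462·y = -3784.864805
  154.732·x + 2.156·y = -2999.531622
det = 162.268·2.156 − 138.462·154.732 = -21074.652376
x = (-3784.864805·2.156 − 138.462·-2999.531622) / -21074.652376 = -19.319938
y = (162.268·-2999.531622 − -3784.864805·154.732) / -21074.652376 = -4.693397
|P − Q| = √((-19.319938 − 30.277)² + (-4.693397 − -38.806)²) = 60.195731

60.196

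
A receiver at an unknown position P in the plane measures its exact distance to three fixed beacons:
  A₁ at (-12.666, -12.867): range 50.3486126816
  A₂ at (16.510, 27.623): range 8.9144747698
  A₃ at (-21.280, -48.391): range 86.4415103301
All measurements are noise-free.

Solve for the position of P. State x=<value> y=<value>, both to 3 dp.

x=9.077 y=32.545

eq1: (x + 12.666)² + (y + 12.867)² = 50.3486126816²
eq2: (x − 16.510)² + (y − 27.623)² = 8.9144747698²
eq3: (x + 21.280)² + (y + 48.391)² = 86.4415103301²
eq3−eq1, eq3−eq2 (x²,y² cancel):
  17.228·x + 71.048·y = 2468.611873
  75.580·x + 152.028·y = 5633.749796
det = 17.228·152.028 − 71.048·75.580 = -2750.669456
x = (2468.611873·152.028 − 71.048·5633.749796) / -2750.669456 = 9.077256
y = (17.228·5633.749796 − 2468.611873·75.580) / -2750.669456 = 32.544602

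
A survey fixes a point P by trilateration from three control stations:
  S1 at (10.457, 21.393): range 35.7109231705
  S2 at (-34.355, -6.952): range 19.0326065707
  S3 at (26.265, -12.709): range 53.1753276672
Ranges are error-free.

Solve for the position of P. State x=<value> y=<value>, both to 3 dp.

x=-22.679 y=8.078

eq1: (x − 10.457)² + (y − 21.393)² = 35.7109231705²
eq2: (x + 34.355)² + (y + 6.952)² = 19.0326065707²
eq3: (x − 26.265)² + (y + 12.709)² = 53.1753276672²
eq1−eq2, eq1−eq3 (x²,y² cancel):
  -89.624·x − 56.690·y = 1574.616952
  31.616·x − 68.204·y = -1267.985831
det = -89.624·-68.204 − -56.690·31.616 = 7905.026336
x = (1574.616952·-68.204 − -56.690·-1267.985831) / 7905.026336 = -22.678899
y = (-89.624·-1267.985831 − 1574.616952·31.616) / 7905.026336 = 8.078262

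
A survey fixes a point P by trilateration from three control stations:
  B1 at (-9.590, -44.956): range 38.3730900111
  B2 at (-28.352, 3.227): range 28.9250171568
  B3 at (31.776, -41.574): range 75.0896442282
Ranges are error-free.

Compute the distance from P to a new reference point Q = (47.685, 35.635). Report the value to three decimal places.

106.160

eq1: (x + 9.590)² + (y + 44.956)² = 38.3730900111²
eq2: (x + 28.352)² + (y − 3.227)² = 28.9250171568²
eq3: (x − 31.776)² + (y + 41.574)² = 75.0896442282²
eq1−eq3, eq1−eq2 (x²,y² cancel):
  82.732·x + 6.764·y = -3540.859017
  -37.524·x + 96.366·y = -662.923184
det = 82.732·96.366 − 6.764·-37.524 = 8226.364248
x = (-3540.859017·96.366 − 6.764·-662.923184) / 8226.364248 = -40.933564
y = (82.732·-662.923184 − -3540.859017·-37.524) / 8226.364248 = -22.818362
|P − Q| = √((-40.933564 − 47.685)² + (-22.818362 − 35.635)²) = 106.160470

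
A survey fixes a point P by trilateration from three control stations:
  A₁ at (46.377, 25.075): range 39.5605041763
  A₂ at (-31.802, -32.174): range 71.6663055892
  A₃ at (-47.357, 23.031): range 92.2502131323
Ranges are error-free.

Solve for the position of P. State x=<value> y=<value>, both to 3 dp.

x=37.374 y=-13.448

eq1: (x − 46.377)² + (y − 25.075)² = 39.5605041763²
eq2: (x + 31.802)² + (y + 32.174)² = 71.6663055892²
eq3: (x + 47.357)² + (y − 23.031)² = 92.2502131323²
eq3−eq1, eq3−eq2 (x²,y² cancel):
  187.468·x + 4.088·y = 6951.537676
  31.110·x − 110.410·y = 2647.463536
det = 187.468·-110.410 − 4.088·31.110 = -20825.519560
x = (6951.537676·-110.410 − 4.088·2647.463536) / -20825.519560 = 37.374439
y = (187.468·2647.463536 − 6951.537676·31.110) / -20825.519560 = -13.447557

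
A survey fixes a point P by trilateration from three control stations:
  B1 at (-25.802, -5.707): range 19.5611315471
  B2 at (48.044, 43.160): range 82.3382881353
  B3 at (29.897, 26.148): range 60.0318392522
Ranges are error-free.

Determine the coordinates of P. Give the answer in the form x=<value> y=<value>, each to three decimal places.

eq1: (x + 25.802)² + (y + 5.707)² = 19.5611315471²
eq2: (x − 48.044)² + (y − 43.160)² = 82.3382881353²
eq3: (x − 29.897)² + (y − 26.148)² = 60.0318392522²
eq2−eq3, eq2−eq1 (x²,y² cancel):
  -36.294·x − 34.024·y = 582.308946
  -147.692·x − 97.734·y = 2924.257343
det = -36.294·-97.734 − -34.024·-147.692 = -1477.914812
x = (582.308946·-97.734 − -34.024·2924.257343) / -1477.914812 = -28.813264
y = (-36.294·2924.257343 − 582.308946·-147.692) / -1477.914812 = 13.620963

x=-28.813 y=13.621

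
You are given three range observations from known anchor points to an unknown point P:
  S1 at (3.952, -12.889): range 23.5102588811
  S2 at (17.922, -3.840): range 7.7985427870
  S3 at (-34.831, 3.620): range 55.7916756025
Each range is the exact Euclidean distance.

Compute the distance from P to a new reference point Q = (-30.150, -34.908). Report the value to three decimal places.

63.838

eq1: (x − 3.952)² + (y + 12.889)² = 23.5102588811²
eq2: (x − 17.922)² + (y + 3.840)² = 7.7985427870²
eq3: (x + 34.831)² + (y − 3.620)² = 55.7916756025²
eq1−eq2, eq1−eq3 (x²,y² cancel):
  27.940·x + 18.098·y = 646.114062
  -77.566·x + 33.018·y = -1515.420458
det = 27.940·33.018 − 18.098·-77.566 = 2326.312388
x = (646.114062·33.018 − 18.098·-1515.420458) / 2326.312388 = 20.959985
y = (27.940·-1515.420458 − 646.114062·-77.566) / 2326.312388 = 3.342473
|P − Q| = √((20.959985 − -30.150)² + (3.342473 − -34.908)²) = 63.838306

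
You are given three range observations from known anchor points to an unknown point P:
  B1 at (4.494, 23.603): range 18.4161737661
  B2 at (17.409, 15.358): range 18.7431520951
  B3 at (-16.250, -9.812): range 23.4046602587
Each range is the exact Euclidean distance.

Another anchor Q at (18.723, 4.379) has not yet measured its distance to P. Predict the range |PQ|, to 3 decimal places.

17.244

eq1: (x − 4.494)² + (y − 23.603)² = 18.4161737661²
eq2: (x − 17.409)² + (y − 15.358)² = 18.7431520951²
eq3: (x + 16.250)² + (y + 9.812)² = 23.4046602587²
eq2−eq3, eq2−eq1 (x²,y² cancel):
  -67.318·x − 50.340·y = -375.075972
  -25.830·x + 16.490·y = 50.506494
det = -67.318·16.490 − -50.340·-25.830 = -2410.356020
x = (-375.075972·16.490 − -50.340·50.506494) / -2410.356020 = 1.511190
y = (-67.318·50.506494 − -375.075972·-25.830) / -2410.356020 = 5.429990
|P − Q| = √((1.511190 − 18.723)² + (5.429990 − 4.379)²) = 17.243868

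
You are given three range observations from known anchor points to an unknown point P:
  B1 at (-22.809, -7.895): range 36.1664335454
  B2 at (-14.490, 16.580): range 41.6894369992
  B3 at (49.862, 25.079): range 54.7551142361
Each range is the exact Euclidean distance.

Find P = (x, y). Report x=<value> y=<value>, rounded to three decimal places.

eq1: (x + 22.809)² + (y + 7.895)² = 36.1664335454²
eq2: (x + 14.490)² + (y − 16.580)² = 41.6894369992²
eq3: (x − 49.862)² + (y − 25.079)² = 54.7551142361²
eq2−eq3, eq2−eq1 (x²,y² cancel):
  128.704·x + 16.998·y = 1370.205407
  -16.638·x − 48.950·y = 527.723248
det = 128.704·-48.950 − 16.998·-16.638 = -6017.248076
x = (1370.205407·-48.950 − 16.998·527.723248) / -6017.248076 = 12.637304
y = (128.704·527.723248 − 1370.205407·-16.638) / -6017.248076 = -15.076256

x=12.637 y=-15.076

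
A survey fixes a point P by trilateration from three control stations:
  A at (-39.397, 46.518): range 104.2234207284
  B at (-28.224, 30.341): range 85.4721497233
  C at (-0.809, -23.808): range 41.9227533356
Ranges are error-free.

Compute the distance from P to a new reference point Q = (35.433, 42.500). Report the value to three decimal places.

62.632

eq1: (x + 39.397)² + (y − 46.518)² = 104.2234207284²
eq2: (x + 28.224)² + (y − 30.341)² = 85.4721497233²
eq3: (x + 0.809)² + (y + 23.808)² = 41.9227533356²
eq2−eq3, eq2−eq1 (x²,y² cancel):
  54.830·x − 108.298·y = 4398.276019
  -22.346·x + 32.354·y = -1558.155574
det = 54.830·32.354 − -108.298·-22.346 = -646.057288
x = (4398.276019·32.354 − -108.298·-1558.155574) / -646.057288 = 40.930287
y = (54.830·-1558.155574 − 4398.276019·-22.346) / -646.057288 = -19.890196
|P − Q| = √((40.930287 − 35.433)² + (-19.890196 − 42.500)²) = 62.631914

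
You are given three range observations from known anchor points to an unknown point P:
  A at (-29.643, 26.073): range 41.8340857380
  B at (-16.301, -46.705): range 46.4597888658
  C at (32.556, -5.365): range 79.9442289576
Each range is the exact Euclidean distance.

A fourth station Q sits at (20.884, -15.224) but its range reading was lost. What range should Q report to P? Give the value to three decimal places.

68.081

eq1: (x + 29.643)² + (y − 26.073)² = 41.8340857380²
eq2: (x + 16.301)² + (y + 46.705)² = 46.4597888658²
eq3: (x − 32.556)² + (y + 5.365)² = 79.9442289576²
eq3−eq1, eq3−eq2 (x²,y² cancel):
  -124.398·x + 62.876·y = 5110.821431
  -97.714·x − 82.680·y = 5590.971027
det = -124.398·-82.680 − 62.876·-97.714 = 16429.092104
x = (5110.821431·-82.680 − 62.876·5590.971027) / 16429.092104 = -47.117674
y = (-124.398·5590.971027 − 5110.821431·-97.714) / 16429.092104 = -11.936558
|P − Q| = √((-47.117674 − 20.884)² + (-11.936558 − -15.224)²) = 68.081091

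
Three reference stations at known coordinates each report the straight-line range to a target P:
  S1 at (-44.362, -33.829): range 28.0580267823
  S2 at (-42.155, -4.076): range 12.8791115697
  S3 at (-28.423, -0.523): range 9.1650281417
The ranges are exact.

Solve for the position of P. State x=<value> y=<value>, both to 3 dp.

x=-30.455 y=-9.460

eq1: (x + 44.362)² + (y + 33.829)² = 28.0580267823²
eq2: (x + 42.155)² + (y + 4.076)² = 12.8791115697²
eq3: (x + 28.423)² + (y + 0.523)² = 9.1650281417²
eq3−eq1, eq3−eq2 (x²,y² cancel):
  -31.878·x − 66.612·y = 1600.992701
  -27.464·x − 7.106·y = 903.643569
det = -31.878·-7.106 − -66.612·-27.464 = -1602.906900
x = (1600.992701·-7.106 − -66.612·903.643569) / -1602.906900 = -30.455201
y = (-31.878·903.643569 − 1600.992701·-27.464) / -1602.906900 = -9.459884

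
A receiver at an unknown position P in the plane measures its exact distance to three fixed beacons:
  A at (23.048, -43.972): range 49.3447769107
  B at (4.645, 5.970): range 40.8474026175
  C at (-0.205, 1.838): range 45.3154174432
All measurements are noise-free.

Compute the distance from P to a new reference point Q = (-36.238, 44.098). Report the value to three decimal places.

eq1: (x − 23.048)² + (y + 43.972)² = 49.3447769107²
eq2: (x − 4.645)² + (y − 5.970)² = 40.8474026175²
eq3: (x + 0.205)² + (y − 1.838)² = 45.3154174432²
eq2−eq1, eq2−eq3 (x²,y² cancel):
  36.806·x − 99.884·y = 1641.133455
  -9.700·x − 8.264·y = -438.773413
det = 36.806·-8.264 − -99.884·-9.700 = -1273.039584
x = (1641.133455·-8.264 − -99.884·-438.773413) / -1273.039584 = 45.080115
y = (36.806·-438.773413 − 1641.133455·-9.700) / -1273.039584 = 0.181063
|P − Q| = √((45.080115 − -36.238)² + (0.181063 − 44.098)²) = 92.419333

92.419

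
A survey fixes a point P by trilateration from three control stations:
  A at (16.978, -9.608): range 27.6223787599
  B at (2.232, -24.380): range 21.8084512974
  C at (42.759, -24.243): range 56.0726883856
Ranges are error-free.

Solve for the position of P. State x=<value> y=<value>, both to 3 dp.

x=-10.487 y=-6.665

eq1: (x − 16.978)² + (y + 9.608)² = 27.6223787599²
eq2: (x − 2.232)² + (y + 24.380)² = 21.8084512974²
eq3: (x − 42.759)² + (y + 24.243)² = 56.0726883856²
eq1−eq3, eq1−eq2 (x²,y² cancel):
  51.562·x − 29.270·y = -345.661592
  -29.492·x − 29.544·y = 506.187336
det = 51.562·-29.544 − -29.270·-29.492 = -2386.578568
x = (-345.661592·-29.544 − -29.270·506.187336) / -2386.578568 = -10.487117
y = (51.562·506.187336 − -345.661592·-29.492) / -2386.578568 = -6.664679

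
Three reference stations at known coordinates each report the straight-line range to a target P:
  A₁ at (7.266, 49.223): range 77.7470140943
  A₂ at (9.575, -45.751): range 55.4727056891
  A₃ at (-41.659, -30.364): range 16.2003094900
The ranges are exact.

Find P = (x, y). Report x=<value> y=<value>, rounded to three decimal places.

eq1: (x − 7.266)² + (y − 49.223)² = 77.7470140943²
eq2: (x − 9.575)² + (y + 45.751)² = 55.4727056891²
eq3: (x + 41.659)² + (y + 30.364)² = 16.2003094900²
eq3−eq1, eq3−eq2 (x²,y² cancel):
  97.850·x + 159.174·y = -5963.894465
  102.468·x − 30.774·y = -3287.381200
det = 97.850·-30.774 − 159.174·102.468 = -19321.477332
x = (-5963.894465·-30.774 − 159.174·-3287.381200) / -19321.477332 = -36.580976
y = (97.850·-3287.381200 − -5963.894465·102.468) / -19321.477332 = -14.980122

x=-36.581 y=-14.980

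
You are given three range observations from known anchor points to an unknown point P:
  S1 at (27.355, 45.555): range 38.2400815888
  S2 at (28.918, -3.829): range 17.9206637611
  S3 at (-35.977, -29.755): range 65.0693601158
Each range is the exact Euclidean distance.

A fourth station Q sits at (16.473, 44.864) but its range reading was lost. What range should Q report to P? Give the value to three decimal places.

eq1: (x − 27.355)² + (y − 45.555)² = 38.2400815888²
eq2: (x − 28.918)² + (y + 3.829)² = 17.9206637611²
eq3: (x + 35.977)² + (y + 29.755)² = 65.0693601158²
eq1−eq3, eq1−eq2 (x²,y² cancel):
  -126.664·x − 150.620·y = -3415.567282
  3.126·x − 98.768·y = -831.488435
det = -126.664·-98.768 − -150.620·3.126 = 12981.188072
x = (-3415.567282·-98.768 − -150.620·-831.488435) / 12981.188072 = 16.339796
y = (-126.664·-831.488435 − -3415.567282·3.126) / 12981.188072 = 8.935755
|P − Q| = √((16.339796 − 16.473)² + (8.935755 − 44.864)²) = 35.928492

35.928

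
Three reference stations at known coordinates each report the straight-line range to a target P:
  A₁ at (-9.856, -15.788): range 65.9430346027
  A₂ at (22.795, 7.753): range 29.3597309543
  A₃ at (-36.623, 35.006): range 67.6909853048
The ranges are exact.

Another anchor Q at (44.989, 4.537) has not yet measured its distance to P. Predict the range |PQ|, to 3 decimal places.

34.339

eq1: (x + 9.856)² + (y + 15.788)² = 65.9430346027²
eq2: (x − 22.795)² + (y − 7.753)² = 29.3597309543²
eq3: (x + 36.623)² + (y − 35.006)² = 67.6909853048²
eq1−eq2, eq1−eq3 (x²,y² cancel):
  65.302·x + 47.082·y = 3719.809365
  -53.534·x + 101.588·y = 1986.676806
det = 65.302·101.588 − 47.082·-53.534 = 9154.387364
x = (3719.809365·101.588 − 47.082·1986.676806) / 9154.387364 = 31.061748
y = (65.302·1986.676806 − 3719.809365·-53.534) / 9154.387364 = 35.924877
|P − Q| = √((31.061748 − 44.989)² + (35.924877 − 4.537)²) = 34.339004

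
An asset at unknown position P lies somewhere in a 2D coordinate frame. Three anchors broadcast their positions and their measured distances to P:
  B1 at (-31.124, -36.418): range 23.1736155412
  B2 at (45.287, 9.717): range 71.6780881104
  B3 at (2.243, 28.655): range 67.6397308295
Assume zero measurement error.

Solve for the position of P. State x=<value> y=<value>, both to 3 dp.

x=-8.019 y=-38.202

eq1: (x + 31.124)² + (y + 36.418)² = 23.1736155412²
eq2: (x − 45.287)² + (y − 9.717)² = 71.6780881104²
eq3: (x − 2.243)² + (y − 28.655)² = 67.6397308295²
eq3−eq1, eq3−eq2 (x²,y² cancel):
  -66.734·x − 130.146·y = 5506.950755
  86.088·x − 37.876·y = 756.577256
det = -66.734·-37.876 − -130.146·86.088 = 13731.625832
x = (5506.950755·-37.876 − -130.146·756.577256) / 13731.625832 = -8.019135
y = (-66.734·756.577256 − 5506.950755·86.088) / 13731.625832 = -38.201726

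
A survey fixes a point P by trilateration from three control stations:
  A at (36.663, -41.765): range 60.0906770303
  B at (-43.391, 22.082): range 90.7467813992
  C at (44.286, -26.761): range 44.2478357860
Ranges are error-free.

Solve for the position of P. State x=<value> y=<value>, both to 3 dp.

eq1: (x − 36.663)² + (y + 41.765)² = 60.0906770303²
eq2: (x + 43.391)² + (y − 22.082)² = 90.7467813992²
eq3: (x − 44.286)² + (y + 26.761)² = 44.2478357860²
eq1−eq3, eq1−eq2 (x²,y² cancel):
  15.246·x + 30.008·y = 1241.928617
  -160.108·x + 127.694·y = -5342.186057
det = 15.246·127.694 − 30.008·-160.108 = 6751.343588
x = (1241.928617·127.694 − 30.008·-5342.186057) / 6751.343588 = 47.234324
y = (15.246·-5342.186057 − 1241.928617·-160.108) / 6751.343588 = 17.388500

x=47.234 y=17.389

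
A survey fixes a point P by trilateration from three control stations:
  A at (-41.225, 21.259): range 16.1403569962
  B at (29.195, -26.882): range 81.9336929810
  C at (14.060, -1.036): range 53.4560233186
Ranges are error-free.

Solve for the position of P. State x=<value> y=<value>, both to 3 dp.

eq1: (x + 41.225)² + (y − 21.259)² = 16.1403569962²
eq2: (x − 29.195)² + (y + 26.882)² = 81.9336929810²
eq3: (x − 14.060)² + (y + 1.036)² = 53.4560233186²
eq1−eq2, eq1−eq3 (x²,y² cancel):
  140.840·x − 96.282·y = -7029.074679
  110.570·x − 44.590·y = -4549.724115
det = 140.840·-44.590 − -96.282·110.570 = 4365.845140
x = (-7029.074679·-44.590 − -96.282·-4549.724115) / 4365.845140 = -28.546614
y = (140.840·-4549.724115 − -7029.074679·110.570) / 4365.845140 = 31.247476

x=-28.547 y=31.247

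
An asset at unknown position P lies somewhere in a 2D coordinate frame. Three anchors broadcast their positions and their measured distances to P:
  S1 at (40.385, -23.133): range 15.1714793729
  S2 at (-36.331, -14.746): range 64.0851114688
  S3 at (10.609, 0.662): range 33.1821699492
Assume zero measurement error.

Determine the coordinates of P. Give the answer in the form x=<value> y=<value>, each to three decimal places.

eq1: (x − 40.385)² + (y + 23.133)² = 15.1714793729²
eq2: (x + 36.331)² + (y + 14.746)² = 64.0851114688²
eq3: (x − 10.609)² + (y − 0.662)² = 33.1821699492²
eq3−eq1, eq3−eq2 (x²,y² cancel):
  59.552·x − 47.590·y = 2923.977405
  -93.880·x − 30.816·y = -1581.448157
det = 59.552·-30.816 − -47.590·-93.880 = -6302.903632
x = (2923.977405·-30.816 − -47.590·-1581.448157) / -6302.903632 = 26.236544
y = (59.552·-1581.448157 − 2923.977405·-93.880) / -6302.903632 = -28.609766

x=26.237 y=-28.610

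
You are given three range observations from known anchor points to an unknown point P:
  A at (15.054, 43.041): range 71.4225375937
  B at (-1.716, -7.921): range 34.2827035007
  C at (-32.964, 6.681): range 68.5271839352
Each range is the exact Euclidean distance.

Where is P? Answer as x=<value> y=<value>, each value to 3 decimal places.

x=26.449 y=-27.467

eq1: (x − 15.054)² + (y − 43.041)² = 71.4225375937²
eq2: (x + 1.716)² + (y + 7.921)² = 34.2827035007²
eq3: (x + 32.964)² + (y − 6.681)² = 68.5271839352²
eq1−eq3, eq1−eq2 (x²,y² cancel):
  -96.036·x − 72.720·y = -542.685602
  -33.540·x − 101.924·y = 1912.411417
det = -96.036·-101.924 − -72.720·-33.540 = 7349.344464
x = (-542.685602·-101.924 − -72.720·1912.411417) / 7349.344464 = 26.449059
y = (-96.036·1912.411417 − -542.685602·-33.540) / 7349.344464 = -27.466670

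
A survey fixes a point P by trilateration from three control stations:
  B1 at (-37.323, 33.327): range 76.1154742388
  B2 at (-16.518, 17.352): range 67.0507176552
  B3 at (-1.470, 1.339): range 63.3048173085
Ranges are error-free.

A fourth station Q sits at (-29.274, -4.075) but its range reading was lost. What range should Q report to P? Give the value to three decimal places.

eq1: (x + 37.323)² + (y − 33.327)² = 76.1154742388²
eq2: (x + 16.518)² + (y − 17.352)² = 67.0507176552²
eq3: (x + 1.470)² + (y − 1.339)² = 63.3048173085²
eq3−eq2, eq3−eq1 (x²,y² cancel):
  -30.096·x + 32.026·y = 81.683563
  -71.706·x + 63.976·y = 713.675913
det = -30.096·63.976 − 32.026·-71.706 = 371.034660
x = (81.683563·63.976 − 32.026·713.675913) / 371.034660 = -47.516847
y = (-30.096·713.675913 − 81.683563·-71.706) / 371.034660 = -42.102775
|P − Q| = √((-47.516847 − -29.274)² + (-42.102775 − -4.075)²) = 42.177163

42.177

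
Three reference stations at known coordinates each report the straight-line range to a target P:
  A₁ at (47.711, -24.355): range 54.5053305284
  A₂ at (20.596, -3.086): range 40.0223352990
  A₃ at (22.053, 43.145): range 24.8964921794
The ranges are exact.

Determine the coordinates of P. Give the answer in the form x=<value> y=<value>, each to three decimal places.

x=43.172 y=29.961

eq1: (x − 47.711)² + (y + 24.355)² = 54.5053305284²
eq2: (x − 20.596)² + (y + 3.086)² = 40.0223352990²
eq3: (x − 22.053)² + (y − 43.145)² = 24.8964921794²
eq1−eq3, eq1−eq2 (x²,y² cancel):
  -51.316·x + 135.000·y = 1829.316021
  -54.230·x + 42.538·y = -1066.743201
det = -51.316·42.538 − 135.000·-54.230 = 5138.169992
x = (1829.316021·42.538 − 135.000·-1066.743201) / 5138.169992 = 43.172137
y = (-51.316·-1066.743201 − 1829.316021·-54.230) / 5138.169992 = 29.961018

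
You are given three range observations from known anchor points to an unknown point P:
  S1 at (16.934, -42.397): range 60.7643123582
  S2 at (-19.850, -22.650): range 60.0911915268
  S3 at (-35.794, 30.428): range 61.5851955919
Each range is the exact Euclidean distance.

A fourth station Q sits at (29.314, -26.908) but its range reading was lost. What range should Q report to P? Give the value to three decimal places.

45.060

eq1: (x − 16.934)² + (y + 42.397)² = 60.7643123582²
eq2: (x + 19.850)² + (y + 22.650)² = 60.0911915268²
eq3: (x + 35.794)² + (y − 30.428)² = 61.5851955919²
eq1−eq2, eq1−eq3 (x²,y² cancel):
  -73.568·x + 39.494·y = -1095.870608
  -105.456·x + 145.650·y = 22.372995
det = -73.568·145.650 − 39.494·-105.456 = -6550.299936
x = (-1095.870608·145.650 − 39.494·22.372995) / -6550.299936 = 24.502260
y = (-73.568·22.372995 − -1095.870608·-105.456) / -6550.299936 = 17.894153
|P − Q| = √((24.502260 − 29.314)² + (17.894153 − -26.908)²) = 45.059802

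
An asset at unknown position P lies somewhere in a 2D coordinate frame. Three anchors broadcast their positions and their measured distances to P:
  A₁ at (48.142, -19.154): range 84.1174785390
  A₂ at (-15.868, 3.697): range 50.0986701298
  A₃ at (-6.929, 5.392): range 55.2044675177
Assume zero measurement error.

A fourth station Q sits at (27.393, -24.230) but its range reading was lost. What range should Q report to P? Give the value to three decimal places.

62.800

eq1: (x − 48.142)² + (y + 19.154)² = 84.1174785390²
eq2: (x + 15.868)² + (y − 3.697)² = 50.0986701298²
eq3: (x + 6.929)² + (y − 5.392)² = 55.2044675177²
eq3−eq2, eq3−eq1 (x²,y² cancel):
  -17.878·x − 3.390·y = 726.033013
  110.142·x − 49.092·y = -1420.773787
det = -17.878·-49.092 − -3.390·110.142 = 1251.048156
x = (726.033013·-49.092 − -3.390·-1420.773787) / 1251.048156 = -32.339951
y = (-17.878·-1420.773787 − 726.033013·110.142) / 1251.048156 = -43.616334
|P − Q| = √((-32.339951 − 27.393)² + (-43.616334 − -24.230)²) = 62.800122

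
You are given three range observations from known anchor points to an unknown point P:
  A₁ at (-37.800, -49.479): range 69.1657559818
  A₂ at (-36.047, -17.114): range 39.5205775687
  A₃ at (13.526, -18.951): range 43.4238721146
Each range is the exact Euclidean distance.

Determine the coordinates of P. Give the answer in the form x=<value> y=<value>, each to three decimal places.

eq1: (x + 37.800)² + (y + 49.479)² = 69.1657559818²
eq2: (x + 36.047)² + (y + 17.114)² = 39.5205775687²
eq3: (x − 13.526)² + (y + 18.951)² = 43.4238721146²
eq3−eq1, eq3−eq2 (x²,y² cancel):
  -102.652·x − 61.056·y = 436.649233
  -99.146·x + 3.674·y = 1373.938746
det = -102.652·3.674 − -61.056·-99.146 = -6430.601624
x = (436.649233·3.674 − -61.056·1373.938746) / -6430.601624 = -13.294472
y = (-102.652·1373.938746 − 436.649233·-99.146) / -6430.601624 = 15.200061

x=-13.294 y=15.200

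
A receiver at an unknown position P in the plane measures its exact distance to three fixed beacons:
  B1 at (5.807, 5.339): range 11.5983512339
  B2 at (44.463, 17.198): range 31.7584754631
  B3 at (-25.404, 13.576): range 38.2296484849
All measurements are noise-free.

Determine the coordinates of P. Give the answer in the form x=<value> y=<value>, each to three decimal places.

eq1: (x − 5.807)² + (y − 5.339)² = 11.5983512339²
eq2: (x − 44.463)² + (y − 17.198)² = 31.7584754631²
eq3: (x + 25.404)² + (y − 13.576)² = 38.2296484849²
eq3−eq2, eq3−eq1 (x²,y² cancel):
  139.734·x + 7.244·y = 1895.963841
  62.422·x − 16.474·y = 559.539450
det = 139.734·-16.474 − 7.244·62.422 = -2754.162884
x = (1895.963841·-16.474 − 7.244·559.539450) / -2754.162884 = 12.812391
y = (139.734·559.539450 − 1895.963841·62.422) / -2754.162884 = 14.582714

x=12.812 y=14.583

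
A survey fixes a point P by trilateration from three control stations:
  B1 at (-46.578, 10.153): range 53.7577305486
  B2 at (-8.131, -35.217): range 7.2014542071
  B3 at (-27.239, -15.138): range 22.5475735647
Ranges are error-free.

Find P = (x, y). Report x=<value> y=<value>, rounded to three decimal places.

x=-8.749 y=-28.042

eq1: (x + 46.578)² + (y − 10.153)² = 53.7577305486²
eq2: (x + 8.131)² + (y + 35.217)² = 7.2014542071²
eq3: (x + 27.239)² + (y + 15.138)² = 22.5475735647²
eq1−eq3, eq1−eq2 (x²,y² cancel):
  38.678·x − 50.582·y = 1080.029192
  76.894·x − 90.740·y = 1871.789408
det = 38.678·-90.740 − -50.582·76.894 = 379.810588
x = (1080.029192·-90.740 − -50.582·1871.789408) / 379.810588 = -8.749090
y = (38.678·1871.789408 − 1080.029192·76.894) / 379.810588 = -28.042120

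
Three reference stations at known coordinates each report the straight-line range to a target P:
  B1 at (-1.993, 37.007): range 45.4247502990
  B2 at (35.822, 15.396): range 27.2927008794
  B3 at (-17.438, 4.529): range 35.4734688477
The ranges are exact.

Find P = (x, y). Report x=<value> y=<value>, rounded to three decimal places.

eq1: (x + 1.993)² + (y − 37.007)² = 45.4247502990²
eq2: (x − 35.822)² + (y − 15.396)² = 27.2927008794²
eq3: (x + 17.438)² + (y − 4.529)² = 35.4734688477²
eq1−eq3, eq1−eq2 (x²,y² cancel):
  -30.890·x − 64.956·y = -243.853465
  75.630·x − 43.222·y = 1465.278820
det = -30.890·-43.222 − -64.956·75.630 = 6247.749860
x = (-243.853465·-43.222 − -64.956·1465.278820) / 6247.749860 = 16.921050
y = (-30.890·1465.278820 − -243.853465·75.630) / 6247.749860 = -4.292718

x=16.921 y=-4.293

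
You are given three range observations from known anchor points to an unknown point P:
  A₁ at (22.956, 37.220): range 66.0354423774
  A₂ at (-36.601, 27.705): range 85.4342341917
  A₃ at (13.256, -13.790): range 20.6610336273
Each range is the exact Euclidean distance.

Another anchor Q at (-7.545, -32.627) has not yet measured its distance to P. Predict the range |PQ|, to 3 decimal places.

eq1: (x − 22.956)² + (y − 37.220)² = 66.0354423774²
eq2: (x + 36.601)² + (y − 27.705)² = 85.4342341917²
eq3: (x − 13.256)² + (y + 13.790)² = 20.6610336273²
eq2−eq3, eq2−eq1 (x²,y² cancel):
  99.714·x − 82.990·y = 5130.815471
  119.114·x + 19.030·y = 2743.434832
det = 99.714·19.030 − -82.990·119.114 = 11782.828280
x = (5130.815471·19.030 − -82.990·2743.434832) / 11782.828280 = 27.609422
y = (99.714·2743.434832 − 5130.815471·119.114) / 11782.828280 = -28.651278
|P − Q| = √((27.609422 − -7.545)² + (-28.651278 − -32.627)²) = 35.378521

35.379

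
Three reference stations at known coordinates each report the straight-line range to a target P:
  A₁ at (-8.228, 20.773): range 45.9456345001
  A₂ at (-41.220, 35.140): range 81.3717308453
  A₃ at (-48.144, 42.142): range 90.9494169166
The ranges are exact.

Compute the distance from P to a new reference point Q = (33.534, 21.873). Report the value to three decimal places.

eq1: (x + 8.228)² + (y − 20.773)² = 45.9456345001²
eq2: (x + 41.220)² + (y − 35.140)² = 81.3717308453²
eq3: (x + 48.144)² + (y − 42.142)² = 90.9494169166²
eq3−eq1, eq3−eq2 (x²,y² cancel):
  79.832·x − 42.738·y = 2566.219721
  13.848·x − 14.004·y = 490.552957
det = 79.832·-14.004 − -42.738·13.848 = -526.131504
x = (2566.219721·-14.004 − -42.738·490.552957) / -526.131504 = 28.456933
y = (79.832·490.552957 − 2566.219721·13.848) / -526.131504 = -6.889557
|P − Q| = √((28.456933 − 33.534)² + (-6.889557 − 21.873)²) = 29.207213

29.207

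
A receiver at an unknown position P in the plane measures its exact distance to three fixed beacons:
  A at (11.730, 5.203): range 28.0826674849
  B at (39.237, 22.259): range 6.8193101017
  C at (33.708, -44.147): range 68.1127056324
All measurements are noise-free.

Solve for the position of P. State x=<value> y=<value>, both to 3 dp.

x=32.633 y=23.957

eq1: (x − 11.730)² + (y − 5.203)² = 28.0826674849²
eq2: (x − 39.237)² + (y − 22.259)² = 6.8193101017²
eq3: (x − 33.708)² + (y + 44.147)² = 68.1127056324²
eq3−eq2, eq3−eq1 (x²,y² cancel):
  11.058·x + 132.812·y = 3542.656055
  -43.956·x + 98.700·y = 930.181691
det = 11.058·98.700 − 132.812·-43.956 = 6929.308872
x = (3542.656055·98.700 − 132.812·930.181691) / 6929.308872 = 32.632527
y = (11.058·930.181691 − 3542.656055·-43.956) / 6929.308872 = 23.957214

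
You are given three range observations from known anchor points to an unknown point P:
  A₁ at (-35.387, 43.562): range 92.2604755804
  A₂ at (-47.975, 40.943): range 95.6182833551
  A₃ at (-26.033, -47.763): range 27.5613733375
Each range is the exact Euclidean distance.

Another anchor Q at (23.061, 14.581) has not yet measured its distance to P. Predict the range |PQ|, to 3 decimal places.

60.184

eq1: (x + 35.387)² + (y − 43.562)² = 92.2604755804²
eq2: (x + 47.975)² + (y − 40.943)² = 95.6182833551²
eq3: (x + 26.033)² + (y + 47.763)² = 27.5613733375²
eq3−eq1, eq3−eq2 (x²,y² cancel):
  -18.708·x + 182.650·y = -7561.499699
  -43.884·x + 177.412·y = -7364.318196
det = -18.708·177.412 − 182.650·-43.884 = 4696.388904
x = (-7561.499699·177.412 − 182.650·-7364.318196) / 4696.388904 = 0.764829
y = (-18.708·-7364.318196 − -7561.499699·-43.884) / 4696.388904 = -41.320511
|P − Q| = √((0.764829 − 23.061)² + (-41.320511 − 14.581)²) = 60.183869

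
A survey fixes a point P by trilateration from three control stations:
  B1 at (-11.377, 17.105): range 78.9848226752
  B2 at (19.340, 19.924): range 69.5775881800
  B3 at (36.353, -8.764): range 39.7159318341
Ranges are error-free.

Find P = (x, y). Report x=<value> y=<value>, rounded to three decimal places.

eq1: (x + 11.377)² + (y − 17.105)² = 78.9848226752²
eq2: (x − 19.340)² + (y − 19.924)² = 69.5775881800²
eq3: (x − 36.353)² + (y + 8.764)² = 39.7159318341²
eq3−eq1, eq3−eq2 (x²,y² cancel):
  -95.460·x + 51.738·y = -5637.578123
  -34.026·x + 57.376·y = -3891.032464
det = -95.460·57.376 − 51.738·-34.026 = -3716.675772
x = (-5637.578123·57.376 − 51.738·-3891.032464) / -3716.675772 = 32.864703
y = (-95.460·-3891.032464 − -5637.578123·-34.026) / -3716.675772 = -48.326445

x=32.865 y=-48.326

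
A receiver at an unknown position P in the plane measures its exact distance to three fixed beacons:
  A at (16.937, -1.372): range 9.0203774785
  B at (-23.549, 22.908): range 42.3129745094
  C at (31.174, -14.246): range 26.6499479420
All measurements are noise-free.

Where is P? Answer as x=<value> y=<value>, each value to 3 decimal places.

eq1: (x − 16.937)² + (y + 1.372)² = 9.0203774785²
eq2: (x + 23.549)² + (y − 22.908)² = 42.3129745094²
eq3: (x − 31.174)² + (y + 14.246)² = 26.6499479420²
eq2−eq3, eq2−eq1 (x²,y² cancel):
  109.446·x − 74.308·y = 1175.603014
  80.972·x − 48.560·y = 918.433090
det = 109.446·-48.560 − -74.308·80.972 = 702.169616
x = (1175.603014·-48.560 − -74.308·918.433090) / 702.169616 = 15.893088
y = (109.446·918.433090 − 1175.603014·80.972) / 702.169616 = 7.587769

x=15.893 y=7.588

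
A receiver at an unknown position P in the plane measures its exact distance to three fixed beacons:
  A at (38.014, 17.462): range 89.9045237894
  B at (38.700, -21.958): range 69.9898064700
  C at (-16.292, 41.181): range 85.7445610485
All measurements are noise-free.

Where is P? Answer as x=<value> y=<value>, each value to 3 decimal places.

eq1: (x − 38.014)² + (y − 17.462)² = 89.9045237894²
eq2: (x − 38.700)² + (y + 21.958)² = 69.9898064700²
eq3: (x + 16.292)² + (y − 41.181)² = 85.7445610485²
eq2−eq3, eq2−eq1 (x²,y² cancel):
  -109.984·x + 126.278·y = -2472.096479
  -1.372·x + 78.840·y = -3414.108512
det = -109.984·78.840 − 126.278·-1.372 = -8497.885144
x = (-2472.096479·78.840 − 126.278·-3414.108512) / -8497.885144 = -27.798294
y = (-109.984·-3414.108512 − -2472.096479·-1.372) / -8497.885144 = -43.788023

x=-27.798 y=-43.788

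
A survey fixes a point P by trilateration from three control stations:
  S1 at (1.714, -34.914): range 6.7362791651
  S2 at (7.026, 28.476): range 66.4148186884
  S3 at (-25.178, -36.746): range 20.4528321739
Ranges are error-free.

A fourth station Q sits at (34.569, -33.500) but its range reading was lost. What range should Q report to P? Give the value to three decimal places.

eq1: (x − 1.714)² + (y + 34.914)² = 6.7362791651²
eq2: (x − 7.026)² + (y − 28.476)² = 66.4148186884²
eq3: (x + 25.178)² + (y + 36.746)² = 20.4528321739²
eq2−eq3, eq2−eq1 (x²,y² cancel):
  -64.408·x − 130.444·y = 5116.562745
  -10.624·x − 126.780·y = 4727.228624
det = -64.408·-126.780 − -130.444·-10.624 = 6779.809184
x = (5116.562745·-126.780 − -130.444·4727.228624) / 6779.809184 = -4.725681
y = (-64.408·4727.228624 − 5116.562745·-10.624) / 6779.809184 = -36.890858
|P − Q| = √((-4.725681 − 34.569)² + (-36.890858 − -33.500)²) = 39.440713

39.441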